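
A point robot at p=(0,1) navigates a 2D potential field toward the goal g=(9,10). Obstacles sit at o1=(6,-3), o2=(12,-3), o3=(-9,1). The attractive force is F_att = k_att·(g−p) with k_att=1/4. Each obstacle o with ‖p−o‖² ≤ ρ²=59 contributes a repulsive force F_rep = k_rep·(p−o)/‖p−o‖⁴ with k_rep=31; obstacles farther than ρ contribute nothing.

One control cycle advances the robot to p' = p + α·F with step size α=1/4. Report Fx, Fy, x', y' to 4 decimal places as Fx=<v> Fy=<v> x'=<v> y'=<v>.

F_att = 1/4·(g−p) = 1/4·(9,9) = (2.2500,2.2500)
o1: d²=52 ≤ ρ²=59; F_rep = 31·(-6,4)/52² = (-0.0688,0.0459)
o2: d²=160 > ρ²=59 → inactive
o3: d²=81 > ρ²=59 → inactive
F = F_att + ΣF_rep = (2.1812,2.2959)
p' = p + 1/4·F = (0.5453,1.5740)

Fx=2.1812 Fy=2.2959 x'=0.5453 y'=1.5740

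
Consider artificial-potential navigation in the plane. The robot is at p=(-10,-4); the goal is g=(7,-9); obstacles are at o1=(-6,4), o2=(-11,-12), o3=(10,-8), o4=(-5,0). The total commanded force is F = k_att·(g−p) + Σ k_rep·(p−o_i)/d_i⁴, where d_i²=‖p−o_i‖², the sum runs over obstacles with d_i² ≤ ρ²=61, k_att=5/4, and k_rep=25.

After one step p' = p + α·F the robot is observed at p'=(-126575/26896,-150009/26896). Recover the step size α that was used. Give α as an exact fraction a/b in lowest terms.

α = 1/4

F_att = 5/4·(g−p) = 5/4·(17,-5) = (21.2500,-6.2500)
o1: d²=80 > ρ²=61 → inactive
o2: d²=65 > ρ²=61 → inactive
o3: d²=416 > ρ²=61 → inactive
o4: d²=41 ≤ ρ²=61; F_rep = 25·(-5,-4)/41² = (-0.0744,-0.0595)
F = F_att + ΣF_rep = (21.1756,-6.3095)
Δp = p'−p = (5.2939,-1.5774); α = Δx/Fx = (142385/26896) / (142385/6724) = 1/4
check: Δy/Fy = (-42425/26896) / (-42425/6724) = 1/4 ✓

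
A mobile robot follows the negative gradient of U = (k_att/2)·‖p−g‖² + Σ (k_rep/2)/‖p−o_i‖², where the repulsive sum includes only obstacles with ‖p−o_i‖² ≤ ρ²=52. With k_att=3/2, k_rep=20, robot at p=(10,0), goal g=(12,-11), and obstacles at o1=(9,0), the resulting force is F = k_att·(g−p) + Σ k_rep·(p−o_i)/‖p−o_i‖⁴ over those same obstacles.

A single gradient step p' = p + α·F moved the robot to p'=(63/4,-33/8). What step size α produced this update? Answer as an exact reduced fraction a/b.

F_att = 3/2·(g−p) = 3/2·(2,-11) = (3.0000,-16.5000)
o1: d²=1 ≤ ρ²=52; F_rep = 20·(1,0)/1² = (20.0000,0.0000)
F = F_att + ΣF_rep = (23.0000,-16.5000)
Δp = p'−p = (5.7500,-4.1250); α = Δx/Fx = (23/4) / (23) = 1/4
check: Δy/Fy = (-33/8) / (-33/2) = 1/4 ✓

α = 1/4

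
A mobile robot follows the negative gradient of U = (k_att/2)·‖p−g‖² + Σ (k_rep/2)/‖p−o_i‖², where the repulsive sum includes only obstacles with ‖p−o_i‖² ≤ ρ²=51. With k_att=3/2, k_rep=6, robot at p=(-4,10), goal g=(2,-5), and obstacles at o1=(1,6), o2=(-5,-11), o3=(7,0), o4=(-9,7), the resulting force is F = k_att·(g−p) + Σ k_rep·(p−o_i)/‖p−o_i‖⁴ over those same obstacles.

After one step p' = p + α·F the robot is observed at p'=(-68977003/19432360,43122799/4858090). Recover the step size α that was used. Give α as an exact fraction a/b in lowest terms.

α = 1/20

F_att = 3/2·(g−p) = 3/2·(6,-15) = (9.0000,-22.5000)
o1: d²=41 ≤ ρ²=51; F_rep = 6·(-5,4)/41² = (-0.0178,0.0143)
o2: d²=442 > ρ²=51 → inactive
o3: d²=221 > ρ²=51 → inactive
o4: d²=34 ≤ ρ²=51; F_rep = 6·(5,3)/34² = (0.0260,0.0156)
F = F_att + ΣF_rep = (9.0081,-22.4702)
Δp = p'−p = (0.4504,-1.1235); α = Δx/Fx = (8752437/19432360) / (8752437/971618) = 1/20
check: Δy/Fy = (-5458101/4858090) / (-10916202/485809) = 1/20 ✓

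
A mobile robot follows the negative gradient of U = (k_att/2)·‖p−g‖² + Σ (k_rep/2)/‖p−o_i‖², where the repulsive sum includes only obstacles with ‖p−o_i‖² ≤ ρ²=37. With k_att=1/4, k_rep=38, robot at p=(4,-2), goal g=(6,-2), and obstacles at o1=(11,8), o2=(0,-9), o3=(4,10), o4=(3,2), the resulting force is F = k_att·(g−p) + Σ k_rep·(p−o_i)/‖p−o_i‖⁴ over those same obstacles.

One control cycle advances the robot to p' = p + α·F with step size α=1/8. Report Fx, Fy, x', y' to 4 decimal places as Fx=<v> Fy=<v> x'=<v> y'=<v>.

F_att = 1/4·(g−p) = 1/4·(2,0) = (0.5000,0.0000)
o1: d²=149 > ρ²=37 → inactive
o2: d²=65 > ρ²=37 → inactive
o3: d²=144 > ρ²=37 → inactive
o4: d²=17 ≤ ρ²=37; F_rep = 38·(1,-4)/17² = (0.1315,-0.5260)
F = F_att + ΣF_rep = (0.6315,-0.5260)
p' = p + 1/8·F = (4.0789,-2.0657)

Fx=0.6315 Fy=-0.5260 x'=4.0789 y'=-2.0657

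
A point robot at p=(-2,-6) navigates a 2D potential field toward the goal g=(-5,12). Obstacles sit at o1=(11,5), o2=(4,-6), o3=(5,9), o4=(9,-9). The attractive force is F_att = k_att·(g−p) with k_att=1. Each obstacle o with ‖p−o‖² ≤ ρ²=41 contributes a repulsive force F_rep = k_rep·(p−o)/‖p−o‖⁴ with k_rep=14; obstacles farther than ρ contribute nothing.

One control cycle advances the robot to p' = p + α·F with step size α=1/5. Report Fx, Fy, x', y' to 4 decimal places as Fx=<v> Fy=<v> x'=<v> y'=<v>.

Fx=-3.0648 Fy=18.0000 x'=-2.6130 y'=-2.4000

F_att = 1·(g−p) = 1·(-3,18) = (-3.0000,18.0000)
o1: d²=290 > ρ²=41 → inactive
o2: d²=36 ≤ ρ²=41; F_rep = 14·(-6,0)/36² = (-0.0648,0.0000)
o3: d²=274 > ρ²=41 → inactive
o4: d²=130 > ρ²=41 → inactive
F = F_att + ΣF_rep = (-3.0648,18.0000)
p' = p + 1/5·F = (-2.6130,-2.4000)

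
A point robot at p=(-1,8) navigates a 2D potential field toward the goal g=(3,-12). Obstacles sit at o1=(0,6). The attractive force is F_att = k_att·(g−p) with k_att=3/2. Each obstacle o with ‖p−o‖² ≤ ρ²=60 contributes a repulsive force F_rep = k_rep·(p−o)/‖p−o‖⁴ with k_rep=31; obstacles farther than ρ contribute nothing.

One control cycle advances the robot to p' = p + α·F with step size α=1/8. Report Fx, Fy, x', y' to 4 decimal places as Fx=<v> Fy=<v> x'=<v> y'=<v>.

F_att = 3/2·(g−p) = 3/2·(4,-20) = (6.0000,-30.0000)
o1: d²=5 ≤ ρ²=60; F_rep = 31·(-1,2)/5² = (-1.2400,2.4800)
F = F_att + ΣF_rep = (4.7600,-27.5200)
p' = p + 1/8·F = (-0.4050,4.5600)

Fx=4.7600 Fy=-27.5200 x'=-0.4050 y'=4.5600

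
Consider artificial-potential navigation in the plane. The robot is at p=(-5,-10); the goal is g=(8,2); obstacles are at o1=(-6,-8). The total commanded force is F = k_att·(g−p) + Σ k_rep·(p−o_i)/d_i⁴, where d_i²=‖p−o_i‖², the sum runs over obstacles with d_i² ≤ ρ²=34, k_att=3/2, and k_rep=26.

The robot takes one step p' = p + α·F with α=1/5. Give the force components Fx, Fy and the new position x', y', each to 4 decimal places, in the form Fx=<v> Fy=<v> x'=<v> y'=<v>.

Fx=20.5400 Fy=15.9200 x'=-0.8920 y'=-6.8160

F_att = 3/2·(g−p) = 3/2·(13,12) = (19.5000,18.0000)
o1: d²=5 ≤ ρ²=34; F_rep = 26·(1,-2)/5² = (1.0400,-2.0800)
F = F_att + ΣF_rep = (20.5400,15.9200)
p' = p + 1/5·F = (-0.8920,-6.8160)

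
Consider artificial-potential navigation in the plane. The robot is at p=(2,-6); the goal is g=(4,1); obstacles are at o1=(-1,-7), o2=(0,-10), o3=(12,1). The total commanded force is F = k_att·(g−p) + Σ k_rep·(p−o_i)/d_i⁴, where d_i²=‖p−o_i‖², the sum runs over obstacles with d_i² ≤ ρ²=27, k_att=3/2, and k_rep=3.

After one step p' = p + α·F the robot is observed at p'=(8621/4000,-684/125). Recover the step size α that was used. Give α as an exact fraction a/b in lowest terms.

α = 1/20

F_att = 3/2·(g−p) = 3/2·(2,7) = (3.0000,10.5000)
o1: d²=10 ≤ ρ²=27; F_rep = 3·(3,1)/10² = (0.0900,0.0300)
o2: d²=20 ≤ ρ²=27; F_rep = 3·(2,4)/20² = (0.0150,0.0300)
o3: d²=149 > ρ²=27 → inactive
F = F_att + ΣF_rep = (3.1050,10.5600)
Δp = p'−p = (0.1552,0.5280); α = Δx/Fx = (621/4000) / (621/200) = 1/20
check: Δy/Fy = (66/125) / (264/25) = 1/20 ✓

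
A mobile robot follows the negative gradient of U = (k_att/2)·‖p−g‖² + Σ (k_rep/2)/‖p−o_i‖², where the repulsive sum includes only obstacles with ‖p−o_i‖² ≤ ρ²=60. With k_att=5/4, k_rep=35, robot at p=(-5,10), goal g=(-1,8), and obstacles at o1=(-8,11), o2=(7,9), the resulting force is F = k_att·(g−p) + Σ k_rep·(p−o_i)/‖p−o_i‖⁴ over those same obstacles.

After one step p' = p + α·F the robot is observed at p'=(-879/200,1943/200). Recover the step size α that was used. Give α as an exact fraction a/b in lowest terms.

α = 1/10

F_att = 5/4·(g−p) = 5/4·(4,-2) = (5.0000,-2.5000)
o1: d²=10 ≤ ρ²=60; F_rep = 35·(3,-1)/10² = (1.0500,-0.3500)
o2: d²=145 > ρ²=60 → inactive
F = F_att + ΣF_rep = (6.0500,-2.8500)
Δp = p'−p = (0.6050,-0.2850); α = Δx/Fx = (121/200) / (121/20) = 1/10
check: Δy/Fy = (-57/200) / (-57/20) = 1/10 ✓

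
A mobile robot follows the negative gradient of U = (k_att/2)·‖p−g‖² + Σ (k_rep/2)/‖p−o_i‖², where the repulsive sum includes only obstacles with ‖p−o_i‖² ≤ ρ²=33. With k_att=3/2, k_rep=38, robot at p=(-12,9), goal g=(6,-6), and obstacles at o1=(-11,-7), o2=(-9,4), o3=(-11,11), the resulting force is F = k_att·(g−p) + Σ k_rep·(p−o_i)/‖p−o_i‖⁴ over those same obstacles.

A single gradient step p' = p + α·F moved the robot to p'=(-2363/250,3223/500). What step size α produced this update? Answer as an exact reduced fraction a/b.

α = 1/10

F_att = 3/2·(g−p) = 3/2·(18,-15) = (27.0000,-22.5000)
o1: d²=257 > ρ²=33 → inactive
o2: d²=34 > ρ²=33 → inactive
o3: d²=5 ≤ ρ²=33; F_rep = 38·(-1,-2)/5² = (-1.5200,-3.0400)
F = F_att + ΣF_rep = (25.4800,-25.5400)
Δp = p'−p = (2.5480,-2.5540); α = Δx/Fx = (637/250) / (637/25) = 1/10
check: Δy/Fy = (-1277/500) / (-1277/50) = 1/10 ✓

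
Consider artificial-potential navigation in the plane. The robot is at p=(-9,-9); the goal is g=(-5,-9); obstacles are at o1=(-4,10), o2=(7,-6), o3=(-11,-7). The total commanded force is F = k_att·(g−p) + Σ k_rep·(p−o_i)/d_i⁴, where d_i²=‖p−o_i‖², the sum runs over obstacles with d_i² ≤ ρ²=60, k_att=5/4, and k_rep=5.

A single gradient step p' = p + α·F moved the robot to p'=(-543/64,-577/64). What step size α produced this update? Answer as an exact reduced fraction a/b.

α = 1/10

F_att = 5/4·(g−p) = 5/4·(4,0) = (5.0000,0.0000)
o1: d²=386 > ρ²=60 → inactive
o2: d²=265 > ρ²=60 → inactive
o3: d²=8 ≤ ρ²=60; F_rep = 5·(2,-2)/8² = (0.1562,-0.1562)
F = F_att + ΣF_rep = (5.1562,-0.1562)
Δp = p'−p = (0.5156,-0.0156); α = Δx/Fx = (33/64) / (165/32) = 1/10
check: Δy/Fy = (-1/64) / (-5/32) = 1/10 ✓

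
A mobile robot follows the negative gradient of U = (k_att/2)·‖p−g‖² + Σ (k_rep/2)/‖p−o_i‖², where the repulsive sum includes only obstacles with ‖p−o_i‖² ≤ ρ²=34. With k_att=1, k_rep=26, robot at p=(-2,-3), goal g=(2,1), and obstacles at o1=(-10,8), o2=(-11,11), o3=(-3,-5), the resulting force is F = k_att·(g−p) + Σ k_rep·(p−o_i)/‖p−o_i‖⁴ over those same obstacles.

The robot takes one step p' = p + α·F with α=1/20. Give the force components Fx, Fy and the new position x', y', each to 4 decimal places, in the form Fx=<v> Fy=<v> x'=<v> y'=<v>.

F_att = 1·(g−p) = 1·(4,4) = (4.0000,4.0000)
o1: d²=185 > ρ²=34 → inactive
o2: d²=277 > ρ²=34 → inactive
o3: d²=5 ≤ ρ²=34; F_rep = 26·(1,2)/5² = (1.0400,2.0800)
F = F_att + ΣF_rep = (5.0400,6.0800)
p' = p + 1/20·F = (-1.7480,-2.6960)

Fx=5.0400 Fy=6.0800 x'=-1.7480 y'=-2.6960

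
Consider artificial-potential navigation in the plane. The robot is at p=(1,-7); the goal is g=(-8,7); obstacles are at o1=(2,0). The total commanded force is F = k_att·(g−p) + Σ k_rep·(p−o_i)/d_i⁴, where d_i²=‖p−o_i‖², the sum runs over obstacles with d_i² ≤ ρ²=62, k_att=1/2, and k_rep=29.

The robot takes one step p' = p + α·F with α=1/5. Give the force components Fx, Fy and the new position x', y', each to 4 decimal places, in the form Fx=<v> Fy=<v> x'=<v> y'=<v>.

F_att = 1/2·(g−p) = 1/2·(-9,14) = (-4.5000,7.0000)
o1: d²=50 ≤ ρ²=62; F_rep = 29·(-1,-7)/50² = (-0.0116,-0.0812)
F = F_att + ΣF_rep = (-4.5116,6.9188)
p' = p + 1/5·F = (0.0977,-5.6162)

Fx=-4.5116 Fy=6.9188 x'=0.0977 y'=-5.6162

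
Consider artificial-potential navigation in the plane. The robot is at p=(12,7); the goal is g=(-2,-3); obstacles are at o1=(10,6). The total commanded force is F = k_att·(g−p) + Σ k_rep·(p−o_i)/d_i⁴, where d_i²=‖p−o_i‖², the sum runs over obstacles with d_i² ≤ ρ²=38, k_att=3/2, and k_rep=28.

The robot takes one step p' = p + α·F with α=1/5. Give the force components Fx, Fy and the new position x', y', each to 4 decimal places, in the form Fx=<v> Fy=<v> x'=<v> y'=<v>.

F_att = 3/2·(g−p) = 3/2·(-14,-10) = (-21.0000,-15.0000)
o1: d²=5 ≤ ρ²=38; F_rep = 28·(2,1)/5² = (2.2400,1.1200)
F = F_att + ΣF_rep = (-18.7600,-13.8800)
p' = p + 1/5·F = (8.2480,4.2240)

Fx=-18.7600 Fy=-13.8800 x'=8.2480 y'=4.2240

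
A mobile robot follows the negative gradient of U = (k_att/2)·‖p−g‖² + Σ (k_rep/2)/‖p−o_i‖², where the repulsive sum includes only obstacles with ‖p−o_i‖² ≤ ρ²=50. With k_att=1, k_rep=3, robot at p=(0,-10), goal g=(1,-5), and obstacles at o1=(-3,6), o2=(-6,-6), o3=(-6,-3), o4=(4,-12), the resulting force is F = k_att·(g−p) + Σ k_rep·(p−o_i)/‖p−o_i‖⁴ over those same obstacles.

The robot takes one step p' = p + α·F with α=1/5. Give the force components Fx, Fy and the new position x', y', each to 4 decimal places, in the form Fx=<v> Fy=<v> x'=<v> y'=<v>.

F_att = 1·(g−p) = 1·(1,5) = (1.0000,5.0000)
o1: d²=265 > ρ²=50 → inactive
o2: d²=52 > ρ²=50 → inactive
o3: d²=85 > ρ²=50 → inactive
o4: d²=20 ≤ ρ²=50; F_rep = 3·(-4,2)/20² = (-0.0300,0.0150)
F = F_att + ΣF_rep = (0.9700,5.0150)
p' = p + 1/5·F = (0.1940,-8.9970)

Fx=0.9700 Fy=5.0150 x'=0.1940 y'=-8.9970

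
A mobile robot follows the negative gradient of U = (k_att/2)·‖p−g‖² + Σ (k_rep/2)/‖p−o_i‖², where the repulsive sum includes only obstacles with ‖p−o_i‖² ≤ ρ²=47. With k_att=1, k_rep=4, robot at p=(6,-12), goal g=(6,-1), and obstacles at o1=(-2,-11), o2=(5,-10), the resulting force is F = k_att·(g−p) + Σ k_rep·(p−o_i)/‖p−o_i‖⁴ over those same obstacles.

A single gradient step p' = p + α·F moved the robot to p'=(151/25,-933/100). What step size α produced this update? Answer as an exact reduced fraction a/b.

α = 1/4

F_att = 1·(g−p) = 1·(0,11) = (0.0000,11.0000)
o1: d²=65 > ρ²=47 → inactive
o2: d²=5 ≤ ρ²=47; F_rep = 4·(1,-2)/5² = (0.1600,-0.3200)
F = F_att + ΣF_rep = (0.1600,10.6800)
Δp = p'−p = (0.0400,2.6700); α = Δx/Fx = (1/25) / (4/25) = 1/4
check: Δy/Fy = (267/100) / (267/25) = 1/4 ✓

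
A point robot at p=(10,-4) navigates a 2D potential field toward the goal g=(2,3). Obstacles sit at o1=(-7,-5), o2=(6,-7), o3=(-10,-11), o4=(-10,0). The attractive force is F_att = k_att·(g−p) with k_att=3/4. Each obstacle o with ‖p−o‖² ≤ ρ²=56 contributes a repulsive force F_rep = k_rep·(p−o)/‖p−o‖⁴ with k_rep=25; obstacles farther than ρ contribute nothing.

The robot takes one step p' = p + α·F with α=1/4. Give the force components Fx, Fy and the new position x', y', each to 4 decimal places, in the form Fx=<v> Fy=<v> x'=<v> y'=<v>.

Fx=-5.8400 Fy=5.3700 x'=8.5400 y'=-2.6575

F_att = 3/4·(g−p) = 3/4·(-8,7) = (-6.0000,5.2500)
o1: d²=290 > ρ²=56 → inactive
o2: d²=25 ≤ ρ²=56; F_rep = 25·(4,3)/25² = (0.1600,0.1200)
o3: d²=449 > ρ²=56 → inactive
o4: d²=416 > ρ²=56 → inactive
F = F_att + ΣF_rep = (-5.8400,5.3700)
p' = p + 1/4·F = (8.5400,-2.6575)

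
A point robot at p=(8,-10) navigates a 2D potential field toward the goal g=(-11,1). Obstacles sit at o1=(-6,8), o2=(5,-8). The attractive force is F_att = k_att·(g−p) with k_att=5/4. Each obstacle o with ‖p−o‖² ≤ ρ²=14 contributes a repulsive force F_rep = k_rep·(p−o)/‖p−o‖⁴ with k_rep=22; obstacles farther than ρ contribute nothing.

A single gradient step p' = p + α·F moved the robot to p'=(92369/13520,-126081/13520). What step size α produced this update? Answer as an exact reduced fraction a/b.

F_att = 5/4·(g−p) = 5/4·(-19,11) = (-23.7500,13.7500)
o1: d²=520 > ρ²=14 → inactive
o2: d²=13 ≤ ρ²=14; F_rep = 22·(3,-2)/13² = (0.3905,-0.2604)
F = F_att + ΣF_rep = (-23.3595,13.4896)
Δp = p'−p = (-1.1680,0.6745); α = Δx/Fx = (-15791/13520) / (-15791/676) = 1/20
check: Δy/Fy = (9119/13520) / (9119/676) = 1/20 ✓

α = 1/20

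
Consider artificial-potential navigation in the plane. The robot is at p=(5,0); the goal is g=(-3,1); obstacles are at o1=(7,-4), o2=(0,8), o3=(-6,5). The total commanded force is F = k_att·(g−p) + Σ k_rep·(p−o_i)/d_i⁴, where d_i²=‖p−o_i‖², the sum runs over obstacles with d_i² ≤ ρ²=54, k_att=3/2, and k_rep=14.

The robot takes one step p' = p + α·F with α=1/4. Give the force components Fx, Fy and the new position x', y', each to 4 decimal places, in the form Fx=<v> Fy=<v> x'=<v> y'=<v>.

F_att = 3/2·(g−p) = 3/2·(-8,1) = (-12.0000,1.5000)
o1: d²=20 ≤ ρ²=54; F_rep = 14·(-2,4)/20² = (-0.0700,0.1400)
o2: d²=89 > ρ²=54 → inactive
o3: d²=146 > ρ²=54 → inactive
F = F_att + ΣF_rep = (-12.0700,1.6400)
p' = p + 1/4·F = (1.9825,0.4100)

Fx=-12.0700 Fy=1.6400 x'=1.9825 y'=0.4100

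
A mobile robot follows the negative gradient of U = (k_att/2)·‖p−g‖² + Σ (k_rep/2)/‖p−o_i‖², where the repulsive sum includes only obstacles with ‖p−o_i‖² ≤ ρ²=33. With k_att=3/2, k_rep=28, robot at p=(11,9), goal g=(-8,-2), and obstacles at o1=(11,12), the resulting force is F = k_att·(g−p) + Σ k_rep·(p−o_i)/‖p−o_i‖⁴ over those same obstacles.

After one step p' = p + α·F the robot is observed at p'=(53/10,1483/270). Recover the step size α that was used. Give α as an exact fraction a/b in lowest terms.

F_att = 3/2·(g−p) = 3/2·(-19,-11) = (-28.5000,-16.5000)
o1: d²=9 ≤ ρ²=33; F_rep = 28·(0,-3)/9² = (0.0000,-1.0370)
F = F_att + ΣF_rep = (-28.5000,-17.5370)
Δp = p'−p = (-5.7000,-3.5074); α = Δx/Fx = (-57/10) / (-57/2) = 1/5
check: Δy/Fy = (-947/270) / (-947/54) = 1/5 ✓

α = 1/5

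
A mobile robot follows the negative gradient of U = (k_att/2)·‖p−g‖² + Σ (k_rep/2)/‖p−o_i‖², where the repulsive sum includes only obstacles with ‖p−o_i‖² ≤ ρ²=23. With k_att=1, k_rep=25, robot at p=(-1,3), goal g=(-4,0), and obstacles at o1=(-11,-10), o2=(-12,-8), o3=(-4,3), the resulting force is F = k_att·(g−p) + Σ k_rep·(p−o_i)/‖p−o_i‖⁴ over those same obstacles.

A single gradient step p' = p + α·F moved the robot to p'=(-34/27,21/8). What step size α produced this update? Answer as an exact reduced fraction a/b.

F_att = 1·(g−p) = 1·(-3,-3) = (-3.0000,-3.0000)
o1: d²=269 > ρ²=23 → inactive
o2: d²=242 > ρ²=23 → inactive
o3: d²=9 ≤ ρ²=23; F_rep = 25·(3,0)/9² = (0.9259,0.0000)
F = F_att + ΣF_rep = (-2.0741,-3.0000)
Δp = p'−p = (-0.2593,-0.3750); α = Δx/Fx = (-7/27) / (-56/27) = 1/8
check: Δy/Fy = (-3/8) / (-3) = 1/8 ✓

α = 1/8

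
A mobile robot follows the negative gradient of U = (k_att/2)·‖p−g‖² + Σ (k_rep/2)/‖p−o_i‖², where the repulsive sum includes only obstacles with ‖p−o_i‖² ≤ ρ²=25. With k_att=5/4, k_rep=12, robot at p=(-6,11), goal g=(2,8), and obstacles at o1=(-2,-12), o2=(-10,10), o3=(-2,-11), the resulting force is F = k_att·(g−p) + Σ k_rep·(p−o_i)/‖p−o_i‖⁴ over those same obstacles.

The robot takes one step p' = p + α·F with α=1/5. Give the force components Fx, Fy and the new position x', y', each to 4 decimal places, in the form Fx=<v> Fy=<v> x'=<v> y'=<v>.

F_att = 5/4·(g−p) = 5/4·(8,-3) = (10.0000,-3.7500)
o1: d²=545 > ρ²=25 → inactive
o2: d²=17 ≤ ρ²=25; F_rep = 12·(4,1)/17² = (0.1661,0.0415)
o3: d²=500 > ρ²=25 → inactive
F = F_att + ΣF_rep = (10.1661,-3.7085)
p' = p + 1/5·F = (-3.9668,10.2583)

Fx=10.1661 Fy=-3.7085 x'=-3.9668 y'=10.2583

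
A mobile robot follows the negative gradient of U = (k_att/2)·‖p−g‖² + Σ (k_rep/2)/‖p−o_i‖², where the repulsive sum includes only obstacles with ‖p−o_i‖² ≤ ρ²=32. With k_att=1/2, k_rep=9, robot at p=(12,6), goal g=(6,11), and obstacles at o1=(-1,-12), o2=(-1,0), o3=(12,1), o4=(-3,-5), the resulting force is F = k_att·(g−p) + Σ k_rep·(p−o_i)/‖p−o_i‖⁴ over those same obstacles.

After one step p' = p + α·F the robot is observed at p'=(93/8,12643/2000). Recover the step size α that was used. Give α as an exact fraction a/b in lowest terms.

F_att = 1/2·(g−p) = 1/2·(-6,5) = (-3.0000,2.5000)
o1: d²=493 > ρ²=32 → inactive
o2: d²=205 > ρ²=32 → inactive
o3: d²=25 ≤ ρ²=32; F_rep = 9·(0,5)/25² = (0.0000,0.0720)
o4: d²=346 > ρ²=32 → inactive
F = F_att + ΣF_rep = (-3.0000,2.5720)
Δp = p'−p = (-0.3750,0.3215); α = Δx/Fx = (-3/8) / (-3) = 1/8
check: Δy/Fy = (643/2000) / (643/250) = 1/8 ✓

α = 1/8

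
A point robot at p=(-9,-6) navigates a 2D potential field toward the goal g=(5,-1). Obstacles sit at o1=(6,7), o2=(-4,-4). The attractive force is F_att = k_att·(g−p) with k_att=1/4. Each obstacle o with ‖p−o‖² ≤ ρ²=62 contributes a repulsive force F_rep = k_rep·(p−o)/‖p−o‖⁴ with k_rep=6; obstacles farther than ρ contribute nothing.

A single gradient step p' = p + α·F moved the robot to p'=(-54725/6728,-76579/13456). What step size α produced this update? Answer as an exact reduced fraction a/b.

α = 1/4

F_att = 1/4·(g−p) = 1/4·(14,5) = (3.5000,1.2500)
o1: d²=394 > ρ²=62 → inactive
o2: d²=29 ≤ ρ²=62; F_rep = 6·(-5,-2)/29² = (-0.0357,-0.0143)
F = F_att + ΣF_rep = (3.4643,1.2357)
Δp = p'−p = (0.8661,0.3089); α = Δx/Fx = (5827/6728) / (5827/1682) = 1/4
check: Δy/Fy = (4157/13456) / (4157/3364) = 1/4 ✓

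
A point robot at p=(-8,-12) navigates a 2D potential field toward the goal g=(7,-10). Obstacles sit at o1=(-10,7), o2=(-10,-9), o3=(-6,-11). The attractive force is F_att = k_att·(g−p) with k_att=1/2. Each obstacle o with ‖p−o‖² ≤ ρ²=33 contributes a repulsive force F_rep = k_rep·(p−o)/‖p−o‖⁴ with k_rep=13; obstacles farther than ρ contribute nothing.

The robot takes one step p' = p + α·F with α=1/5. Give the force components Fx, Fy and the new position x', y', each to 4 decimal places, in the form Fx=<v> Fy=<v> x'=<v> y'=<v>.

F_att = 1/2·(g−p) = 1/2·(15,2) = (7.5000,1.0000)
o1: d²=365 > ρ²=33 → inactive
o2: d²=13 ≤ ρ²=33; F_rep = 13·(2,-3)/13² = (0.1538,-0.2308)
o3: d²=5 ≤ ρ²=33; F_rep = 13·(-2,-1)/5² = (-1.0400,-0.5200)
F = F_att + ΣF_rep = (6.6138,0.2492)
p' = p + 1/5·F = (-6.6772,-11.9502)

Fx=6.6138 Fy=0.2492 x'=-6.6772 y'=-11.9502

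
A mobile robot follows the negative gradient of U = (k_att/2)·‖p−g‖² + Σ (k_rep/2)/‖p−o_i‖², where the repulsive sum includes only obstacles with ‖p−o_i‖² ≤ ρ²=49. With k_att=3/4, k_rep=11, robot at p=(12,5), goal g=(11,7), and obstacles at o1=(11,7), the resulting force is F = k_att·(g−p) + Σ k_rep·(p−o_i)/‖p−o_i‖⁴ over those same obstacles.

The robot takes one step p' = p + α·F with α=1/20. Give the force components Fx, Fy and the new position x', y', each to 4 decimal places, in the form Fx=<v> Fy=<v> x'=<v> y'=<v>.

Fx=-0.3100 Fy=0.6200 x'=11.9845 y'=5.0310

F_att = 3/4·(g−p) = 3/4·(-1,2) = (-0.7500,1.5000)
o1: d²=5 ≤ ρ²=49; F_rep = 11·(1,-2)/5² = (0.4400,-0.8800)
F = F_att + ΣF_rep = (-0.3100,0.6200)
p' = p + 1/20·F = (11.9845,5.0310)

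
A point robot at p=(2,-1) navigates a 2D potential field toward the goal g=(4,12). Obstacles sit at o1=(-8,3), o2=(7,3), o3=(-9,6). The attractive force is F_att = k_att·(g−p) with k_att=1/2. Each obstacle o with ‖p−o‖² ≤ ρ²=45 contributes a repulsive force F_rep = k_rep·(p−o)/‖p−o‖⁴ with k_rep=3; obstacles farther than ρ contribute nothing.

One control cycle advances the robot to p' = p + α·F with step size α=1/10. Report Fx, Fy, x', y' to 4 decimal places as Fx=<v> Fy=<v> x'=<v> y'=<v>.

Fx=0.9911 Fy=6.4929 x'=2.0991 y'=-0.3507

F_att = 1/2·(g−p) = 1/2·(2,13) = (1.0000,6.5000)
o1: d²=116 > ρ²=45 → inactive
o2: d²=41 ≤ ρ²=45; F_rep = 3·(-5,-4)/41² = (-0.0089,-0.0071)
o3: d²=170 > ρ²=45 → inactive
F = F_att + ΣF_rep = (0.9911,6.4929)
p' = p + 1/10·F = (2.0991,-0.3507)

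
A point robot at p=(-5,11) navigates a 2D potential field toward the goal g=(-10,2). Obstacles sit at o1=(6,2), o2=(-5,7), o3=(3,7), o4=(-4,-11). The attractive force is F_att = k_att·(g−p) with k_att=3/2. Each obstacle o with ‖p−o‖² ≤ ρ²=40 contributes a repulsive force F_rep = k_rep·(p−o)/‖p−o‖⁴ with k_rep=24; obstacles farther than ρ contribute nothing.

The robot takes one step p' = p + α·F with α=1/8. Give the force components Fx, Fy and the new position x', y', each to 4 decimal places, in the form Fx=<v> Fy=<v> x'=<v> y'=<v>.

F_att = 3/2·(g−p) = 3/2·(-5,-9) = (-7.5000,-13.5000)
o1: d²=202 > ρ²=40 → inactive
o2: d²=16 ≤ ρ²=40; F_rep = 24·(0,4)/16² = (0.0000,0.3750)
o3: d²=80 > ρ²=40 → inactive
o4: d²=485 > ρ²=40 → inactive
F = F_att + ΣF_rep = (-7.5000,-13.1250)
p' = p + 1/8·F = (-5.9375,9.3594)

Fx=-7.5000 Fy=-13.1250 x'=-5.9375 y'=9.3594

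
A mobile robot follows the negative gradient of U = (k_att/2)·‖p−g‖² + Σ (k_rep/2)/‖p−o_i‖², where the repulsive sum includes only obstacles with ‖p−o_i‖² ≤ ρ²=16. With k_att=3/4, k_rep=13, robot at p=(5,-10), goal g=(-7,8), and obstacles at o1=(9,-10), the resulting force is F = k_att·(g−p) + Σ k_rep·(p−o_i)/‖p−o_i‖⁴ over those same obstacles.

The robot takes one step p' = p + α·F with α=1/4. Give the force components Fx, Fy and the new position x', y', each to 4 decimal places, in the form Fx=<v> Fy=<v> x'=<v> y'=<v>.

F_att = 3/4·(g−p) = 3/4·(-12,18) = (-9.0000,13.5000)
o1: d²=16 ≤ ρ²=16; F_rep = 13·(-4,0)/16² = (-0.2031,0.0000)
F = F_att + ΣF_rep = (-9.2031,13.5000)
p' = p + 1/4·F = (2.6992,-6.6250)

Fx=-9.2031 Fy=13.5000 x'=2.6992 y'=-6.6250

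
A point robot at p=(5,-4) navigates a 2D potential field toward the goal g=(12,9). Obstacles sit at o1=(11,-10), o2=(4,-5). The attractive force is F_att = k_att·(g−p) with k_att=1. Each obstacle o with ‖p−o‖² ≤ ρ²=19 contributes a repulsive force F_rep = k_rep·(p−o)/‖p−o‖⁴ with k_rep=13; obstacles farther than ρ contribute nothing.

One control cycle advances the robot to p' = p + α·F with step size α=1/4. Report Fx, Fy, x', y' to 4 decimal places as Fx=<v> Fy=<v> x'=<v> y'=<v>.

Fx=10.2500 Fy=16.2500 x'=7.5625 y'=0.0625

F_att = 1·(g−p) = 1·(7,13) = (7.0000,13.0000)
o1: d²=72 > ρ²=19 → inactive
o2: d²=2 ≤ ρ²=19; F_rep = 13·(1,1)/2² = (3.2500,3.2500)
F = F_att + ΣF_rep = (10.2500,16.2500)
p' = p + 1/4·F = (7.5625,0.0625)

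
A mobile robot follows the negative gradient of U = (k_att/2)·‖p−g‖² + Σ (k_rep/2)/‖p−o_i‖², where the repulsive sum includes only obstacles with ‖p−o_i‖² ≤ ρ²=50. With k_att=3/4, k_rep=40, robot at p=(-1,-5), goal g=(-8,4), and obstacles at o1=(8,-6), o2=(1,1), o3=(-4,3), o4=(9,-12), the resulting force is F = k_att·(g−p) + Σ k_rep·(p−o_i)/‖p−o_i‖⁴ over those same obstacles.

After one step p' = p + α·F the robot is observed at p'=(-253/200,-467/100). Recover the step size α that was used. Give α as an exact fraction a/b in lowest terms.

α = 1/20

F_att = 3/4·(g−p) = 3/4·(-7,9) = (-5.2500,6.7500)
o1: d²=82 > ρ²=50 → inactive
o2: d²=40 ≤ ρ²=50; F_rep = 40·(-2,-6)/40² = (-0.0500,-0.1500)
o3: d²=73 > ρ²=50 → inactive
o4: d²=149 > ρ²=50 → inactive
F = F_att + ΣF_rep = (-5.3000,6.6000)
Δp = p'−p = (-0.2650,0.3300); α = Δx/Fx = (-53/200) / (-53/10) = 1/20
check: Δy/Fy = (33/100) / (33/5) = 1/20 ✓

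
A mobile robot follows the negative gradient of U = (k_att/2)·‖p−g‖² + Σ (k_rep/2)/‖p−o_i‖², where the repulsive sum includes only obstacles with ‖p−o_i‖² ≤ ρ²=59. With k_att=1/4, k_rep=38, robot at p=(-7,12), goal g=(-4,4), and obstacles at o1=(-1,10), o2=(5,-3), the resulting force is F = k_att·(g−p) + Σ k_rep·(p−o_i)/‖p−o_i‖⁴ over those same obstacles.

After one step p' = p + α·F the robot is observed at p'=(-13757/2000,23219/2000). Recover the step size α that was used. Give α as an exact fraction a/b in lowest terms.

α = 1/5

F_att = 1/4·(g−p) = 1/4·(3,-8) = (0.7500,-2.0000)
o1: d²=40 ≤ ρ²=59; F_rep = 38·(-6,2)/40² = (-0.1425,0.0475)
o2: d²=369 > ρ²=59 → inactive
F = F_att + ΣF_rep = (0.6075,-1.9525)
Δp = p'−p = (0.1215,-0.3905); α = Δx/Fx = (243/2000) / (243/400) = 1/5
check: Δy/Fy = (-781/2000) / (-781/400) = 1/5 ✓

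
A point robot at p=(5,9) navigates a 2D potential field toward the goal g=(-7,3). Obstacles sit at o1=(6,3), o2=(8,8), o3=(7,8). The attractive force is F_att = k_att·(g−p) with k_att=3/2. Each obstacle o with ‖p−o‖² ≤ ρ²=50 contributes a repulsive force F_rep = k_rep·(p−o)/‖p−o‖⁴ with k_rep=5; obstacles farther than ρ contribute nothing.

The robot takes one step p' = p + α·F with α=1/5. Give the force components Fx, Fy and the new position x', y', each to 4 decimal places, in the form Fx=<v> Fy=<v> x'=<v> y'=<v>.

Fx=-18.5537 Fy=-8.7281 x'=1.2893 y'=7.2544

F_att = 3/2·(g−p) = 3/2·(-12,-6) = (-18.0000,-9.0000)
o1: d²=37 ≤ ρ²=50; F_rep = 5·(-1,6)/37² = (-0.0037,0.0219)
o2: d²=10 ≤ ρ²=50; F_rep = 5·(-3,1)/10² = (-0.1500,0.0500)
o3: d²=5 ≤ ρ²=50; F_rep = 5·(-2,1)/5² = (-0.4000,0.2000)
F = F_att + ΣF_rep = (-18.5537,-8.7281)
p' = p + 1/5·F = (1.2893,7.2544)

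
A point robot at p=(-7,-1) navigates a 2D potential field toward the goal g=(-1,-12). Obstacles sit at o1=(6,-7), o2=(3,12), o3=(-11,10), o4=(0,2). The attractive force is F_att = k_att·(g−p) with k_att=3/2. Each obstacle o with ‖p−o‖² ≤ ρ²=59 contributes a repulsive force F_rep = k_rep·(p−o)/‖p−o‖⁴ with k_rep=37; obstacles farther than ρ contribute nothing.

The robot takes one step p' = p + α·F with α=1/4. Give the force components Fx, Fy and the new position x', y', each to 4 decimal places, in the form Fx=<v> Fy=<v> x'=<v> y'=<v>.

F_att = 3/2·(g−p) = 3/2·(6,-11) = (9.0000,-16.5000)
o1: d²=205 > ρ²=59 → inactive
o2: d²=269 > ρ²=59 → inactive
o3: d²=137 > ρ²=59 → inactive
o4: d²=58 ≤ ρ²=59; F_rep = 37·(-7,-3)/58² = (-0.0770,-0.0330)
F = F_att + ΣF_rep = (8.9230,-16.5330)
p' = p + 1/4·F = (-4.7692,-5.1332)

Fx=8.9230 Fy=-16.5330 x'=-4.7692 y'=-5.1332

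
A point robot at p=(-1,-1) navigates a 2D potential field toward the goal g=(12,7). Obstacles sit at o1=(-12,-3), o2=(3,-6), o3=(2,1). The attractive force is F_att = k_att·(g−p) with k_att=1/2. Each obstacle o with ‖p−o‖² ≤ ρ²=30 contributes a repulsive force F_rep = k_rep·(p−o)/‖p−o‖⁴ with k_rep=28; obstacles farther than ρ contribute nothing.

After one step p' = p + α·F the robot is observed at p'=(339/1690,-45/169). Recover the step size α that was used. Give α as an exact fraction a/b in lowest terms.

F_att = 1/2·(g−p) = 1/2·(13,8) = (6.5000,4.0000)
o1: d²=125 > ρ²=30 → inactive
o2: d²=41 > ρ²=30 → inactive
o3: d²=13 ≤ ρ²=30; F_rep = 28·(-3,-2)/13² = (-0.4970,-0.3314)
F = F_att + ΣF_rep = (6.0030,3.6686)
Δp = p'−p = (1.2006,0.7337); α = Δx/Fx = (2029/1690) / (2029/338) = 1/5
check: Δy/Fy = (124/169) / (620/169) = 1/5 ✓

α = 1/5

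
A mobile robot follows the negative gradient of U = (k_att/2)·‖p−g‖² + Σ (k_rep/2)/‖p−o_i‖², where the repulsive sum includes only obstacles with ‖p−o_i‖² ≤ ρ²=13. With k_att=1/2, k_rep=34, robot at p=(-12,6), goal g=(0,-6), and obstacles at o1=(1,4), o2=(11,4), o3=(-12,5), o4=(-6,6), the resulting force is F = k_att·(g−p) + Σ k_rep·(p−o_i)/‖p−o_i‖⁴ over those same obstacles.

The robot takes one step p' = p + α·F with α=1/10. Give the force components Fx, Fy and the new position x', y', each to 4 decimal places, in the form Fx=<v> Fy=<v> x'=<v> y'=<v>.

F_att = 1/2·(g−p) = 1/2·(12,-12) = (6.0000,-6.0000)
o1: d²=173 > ρ²=13 → inactive
o2: d²=533 > ρ²=13 → inactive
o3: d²=1 ≤ ρ²=13; F_rep = 34·(0,1)/1² = (0.0000,34.0000)
o4: d²=36 > ρ²=13 → inactive
F = F_att + ΣF_rep = (6.0000,28.0000)
p' = p + 1/10·F = (-11.4000,8.8000)

Fx=6.0000 Fy=28.0000 x'=-11.4000 y'=8.8000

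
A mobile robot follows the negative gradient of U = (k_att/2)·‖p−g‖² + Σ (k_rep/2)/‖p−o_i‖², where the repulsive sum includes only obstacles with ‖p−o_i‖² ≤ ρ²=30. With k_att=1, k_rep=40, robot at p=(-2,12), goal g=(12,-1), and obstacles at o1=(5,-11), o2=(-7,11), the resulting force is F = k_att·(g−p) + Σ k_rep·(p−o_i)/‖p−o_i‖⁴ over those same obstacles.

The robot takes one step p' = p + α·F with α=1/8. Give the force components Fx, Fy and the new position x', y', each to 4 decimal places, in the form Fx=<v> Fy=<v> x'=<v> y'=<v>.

Fx=14.2959 Fy=-12.9408 x'=-0.2130 y'=10.3824

F_att = 1·(g−p) = 1·(14,-13) = (14.0000,-13.0000)
o1: d²=578 > ρ²=30 → inactive
o2: d²=26 ≤ ρ²=30; F_rep = 40·(5,1)/26² = (0.2959,0.0592)
F = F_att + ΣF_rep = (14.2959,-12.9408)
p' = p + 1/8·F = (-0.2130,10.3824)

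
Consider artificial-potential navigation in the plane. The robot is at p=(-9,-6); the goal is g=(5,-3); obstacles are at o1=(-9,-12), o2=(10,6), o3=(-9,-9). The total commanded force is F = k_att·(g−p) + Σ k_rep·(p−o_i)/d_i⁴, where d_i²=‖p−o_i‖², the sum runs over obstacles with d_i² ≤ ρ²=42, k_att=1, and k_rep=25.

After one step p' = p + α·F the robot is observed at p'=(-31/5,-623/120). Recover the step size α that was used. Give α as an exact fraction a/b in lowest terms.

F_att = 1·(g−p) = 1·(14,3) = (14.0000,3.0000)
o1: d²=36 ≤ ρ²=42; F_rep = 25·(0,6)/36² = (0.0000,0.1157)
o2: d²=505 > ρ²=42 → inactive
o3: d²=9 ≤ ρ²=42; F_rep = 25·(0,3)/9² = (0.0000,0.9259)
F = F_att + ΣF_rep = (14.0000,4.0417)
Δp = p'−p = (2.8000,0.8083); α = Δx/Fx = (14/5) / (14) = 1/5
check: Δy/Fy = (97/120) / (97/24) = 1/5 ✓

α = 1/5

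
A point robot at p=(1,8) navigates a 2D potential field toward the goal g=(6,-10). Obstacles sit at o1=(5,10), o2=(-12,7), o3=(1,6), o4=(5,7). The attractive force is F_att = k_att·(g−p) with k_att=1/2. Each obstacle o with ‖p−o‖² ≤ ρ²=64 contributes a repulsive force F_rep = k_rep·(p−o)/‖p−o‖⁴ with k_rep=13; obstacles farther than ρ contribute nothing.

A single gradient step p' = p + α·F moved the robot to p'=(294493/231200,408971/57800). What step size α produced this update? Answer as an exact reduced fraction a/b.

α = 1/8

F_att = 1/2·(g−p) = 1/2·(5,-18) = (2.5000,-9.0000)
o1: d²=20 ≤ ρ²=64; F_rep = 13·(-4,-2)/20² = (-0.1300,-0.0650)
o2: d²=170 > ρ²=64 → inactive
o3: d²=4 ≤ ρ²=64; F_rep = 13·(0,2)/4² = (0.0000,1.6250)
o4: d²=17 ≤ ρ²=64; F_rep = 13·(-4,1)/17² = (-0.1799,0.0450)
F = F_att + ΣF_rep = (2.1901,-7.3950)
Δp = p'−p = (0.2738,-0.9244); α = Δx/Fx = (63293/231200) / (63293/28900) = 1/8
check: Δy/Fy = (-53429/57800) / (-53429/7225) = 1/8 ✓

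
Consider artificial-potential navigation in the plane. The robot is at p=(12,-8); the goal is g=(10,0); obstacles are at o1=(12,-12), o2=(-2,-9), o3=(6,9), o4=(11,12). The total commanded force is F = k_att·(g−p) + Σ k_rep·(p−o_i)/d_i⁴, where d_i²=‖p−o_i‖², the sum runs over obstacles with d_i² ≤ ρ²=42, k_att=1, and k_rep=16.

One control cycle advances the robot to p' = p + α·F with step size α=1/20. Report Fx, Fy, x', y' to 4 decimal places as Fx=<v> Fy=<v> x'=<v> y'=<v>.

F_att = 1·(g−p) = 1·(-2,8) = (-2.0000,8.0000)
o1: d²=16 ≤ ρ²=42; F_rep = 16·(0,4)/16² = (0.0000,0.2500)
o2: d²=197 > ρ²=42 → inactive
o3: d²=325 > ρ²=42 → inactive
o4: d²=401 > ρ²=42 → inactive
F = F_att + ΣF_rep = (-2.0000,8.2500)
p' = p + 1/20·F = (11.9000,-7.5875)

Fx=-2.0000 Fy=8.2500 x'=11.9000 y'=-7.5875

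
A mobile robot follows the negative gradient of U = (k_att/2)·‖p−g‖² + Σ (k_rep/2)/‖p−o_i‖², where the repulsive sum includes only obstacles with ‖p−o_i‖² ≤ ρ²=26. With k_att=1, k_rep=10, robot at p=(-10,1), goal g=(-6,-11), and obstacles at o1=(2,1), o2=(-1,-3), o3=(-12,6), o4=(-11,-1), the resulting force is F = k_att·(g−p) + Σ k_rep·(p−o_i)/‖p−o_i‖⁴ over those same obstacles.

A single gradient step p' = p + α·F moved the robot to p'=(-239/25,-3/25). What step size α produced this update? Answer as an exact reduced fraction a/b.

F_att = 1·(g−p) = 1·(4,-12) = (4.0000,-12.0000)
o1: d²=144 > ρ²=26 → inactive
o2: d²=97 > ρ²=26 → inactive
o3: d²=29 > ρ²=26 → inactive
o4: d²=5 ≤ ρ²=26; F_rep = 10·(1,2)/5² = (0.4000,0.8000)
F = F_att + ΣF_rep = (4.4000,-11.2000)
Δp = p'−p = (0.4400,-1.1200); α = Δx/Fx = (11/25) / (22/5) = 1/10
check: Δy/Fy = (-28/25) / (-56/5) = 1/10 ✓

α = 1/10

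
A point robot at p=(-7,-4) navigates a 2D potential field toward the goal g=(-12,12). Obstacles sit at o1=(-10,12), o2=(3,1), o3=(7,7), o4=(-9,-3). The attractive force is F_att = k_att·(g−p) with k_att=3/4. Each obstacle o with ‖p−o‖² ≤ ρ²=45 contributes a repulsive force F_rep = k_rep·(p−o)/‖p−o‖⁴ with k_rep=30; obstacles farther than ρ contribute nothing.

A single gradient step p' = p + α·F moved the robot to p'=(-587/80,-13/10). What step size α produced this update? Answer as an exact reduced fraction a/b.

α = 1/4

F_att = 3/4·(g−p) = 3/4·(-5,16) = (-3.7500,12.0000)
o1: d²=265 > ρ²=45 → inactive
o2: d²=125 > ρ²=45 → inactive
o3: d²=317 > ρ²=45 → inactive
o4: d²=5 ≤ ρ²=45; F_rep = 30·(2,-1)/5² = (2.4000,-1.2000)
F = F_att + ΣF_rep = (-1.3500,10.8000)
Δp = p'−p = (-0.3375,2.7000); α = Δx/Fx = (-27/80) / (-27/20) = 1/4
check: Δy/Fy = (27/10) / (54/5) = 1/4 ✓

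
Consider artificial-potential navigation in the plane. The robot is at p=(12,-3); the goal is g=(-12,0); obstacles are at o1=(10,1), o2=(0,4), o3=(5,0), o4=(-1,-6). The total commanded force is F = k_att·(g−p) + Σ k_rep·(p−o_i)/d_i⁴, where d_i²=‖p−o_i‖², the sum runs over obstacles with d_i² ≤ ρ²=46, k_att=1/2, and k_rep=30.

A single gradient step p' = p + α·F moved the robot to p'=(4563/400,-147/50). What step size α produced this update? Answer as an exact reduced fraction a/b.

F_att = 1/2·(g−p) = 1/2·(-24,3) = (-12.0000,1.5000)
o1: d²=20 ≤ ρ²=46; F_rep = 30·(2,-4)/20² = (0.1500,-0.3000)
o2: d²=193 > ρ²=46 → inactive
o3: d²=58 > ρ²=46 → inactive
o4: d²=178 > ρ²=46 → inactive
F = F_att + ΣF_rep = (-11.8500,1.2000)
Δp = p'−p = (-0.5925,0.0600); α = Δx/Fx = (-237/400) / (-237/20) = 1/20
check: Δy/Fy = (3/50) / (6/5) = 1/20 ✓

α = 1/20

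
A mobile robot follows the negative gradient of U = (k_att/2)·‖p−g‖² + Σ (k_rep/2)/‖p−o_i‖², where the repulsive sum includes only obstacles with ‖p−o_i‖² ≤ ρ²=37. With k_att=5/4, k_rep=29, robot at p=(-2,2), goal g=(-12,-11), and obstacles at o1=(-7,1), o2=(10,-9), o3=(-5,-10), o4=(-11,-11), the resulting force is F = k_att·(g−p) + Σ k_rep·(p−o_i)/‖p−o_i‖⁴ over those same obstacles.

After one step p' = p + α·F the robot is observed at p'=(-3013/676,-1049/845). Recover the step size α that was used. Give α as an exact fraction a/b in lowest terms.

α = 1/5

F_att = 5/4·(g−p) = 5/4·(-10,-13) = (-12.5000,-16.2500)
o1: d²=26 ≤ ρ²=37; F_rep = 29·(5,1)/26² = (0.2145,0.0429)
o2: d²=265 > ρ²=37 → inactive
o3: d²=153 > ρ²=37 → inactive
o4: d²=250 > ρ²=37 → inactive
F = F_att + ΣF_rep = (-12.2855,-16.2071)
Δp = p'−p = (-2.4571,-3.2414); α = Δx/Fx = (-1661/676) / (-8305/676) = 1/5
check: Δy/Fy = (-2739/845) / (-2739/169) = 1/5 ✓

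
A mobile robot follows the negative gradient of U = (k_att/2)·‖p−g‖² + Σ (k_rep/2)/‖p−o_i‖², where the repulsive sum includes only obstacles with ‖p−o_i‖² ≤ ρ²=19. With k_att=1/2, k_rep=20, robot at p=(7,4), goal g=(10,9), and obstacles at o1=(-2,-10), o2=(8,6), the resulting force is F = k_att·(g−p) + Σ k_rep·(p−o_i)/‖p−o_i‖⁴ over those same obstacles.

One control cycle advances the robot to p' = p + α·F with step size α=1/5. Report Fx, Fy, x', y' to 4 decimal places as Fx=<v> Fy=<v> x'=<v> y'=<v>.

F_att = 1/2·(g−p) = 1/2·(3,5) = (1.5000,2.5000)
o1: d²=277 > ρ²=19 → inactive
o2: d²=5 ≤ ρ²=19; F_rep = 20·(-1,-2)/5² = (-0.8000,-1.6000)
F = F_att + ΣF_rep = (0.7000,0.9000)
p' = p + 1/5·F = (7.1400,4.1800)

Fx=0.7000 Fy=0.9000 x'=7.1400 y'=4.1800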